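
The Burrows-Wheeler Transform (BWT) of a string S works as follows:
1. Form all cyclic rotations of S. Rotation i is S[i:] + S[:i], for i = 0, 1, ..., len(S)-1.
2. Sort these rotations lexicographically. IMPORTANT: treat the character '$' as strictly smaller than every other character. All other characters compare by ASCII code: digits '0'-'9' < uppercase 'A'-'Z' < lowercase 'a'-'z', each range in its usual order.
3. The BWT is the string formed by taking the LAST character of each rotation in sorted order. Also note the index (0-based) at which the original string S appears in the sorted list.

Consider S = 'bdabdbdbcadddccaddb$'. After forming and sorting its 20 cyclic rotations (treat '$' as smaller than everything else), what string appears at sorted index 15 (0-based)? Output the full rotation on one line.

Answer: dbdbcadddccaddb$bdab

Derivation:
All 20 rotations (rotation i = S[i:]+S[:i]):
  rot[0] = bdabdbdbcadddccaddb$
  rot[1] = dabdbdbcadddccaddb$b
  rot[2] = abdbdbcadddccaddb$bd
  rot[3] = bdbdbcadddccaddb$bda
  rot[4] = dbdbcadddccaddb$bdab
  rot[5] = bdbcadddccaddb$bdabd
  rot[6] = dbcadddccaddb$bdabdb
  rot[7] = bcadddccaddb$bdabdbd
  rot[8] = cadddccaddb$bdabdbdb
  rot[9] = adddccaddb$bdabdbdbc
  rot[10] = dddccaddb$bdabdbdbca
  rot[11] = ddccaddb$bdabdbdbcad
  rot[12] = dccaddb$bdabdbdbcadd
  rot[13] = ccaddb$bdabdbdbcaddd
  rot[14] = caddb$bdabdbdbcadddc
  rot[15] = addb$bdabdbdbcadddcc
  rot[16] = ddb$bdabdbdbcadddcca
  rot[17] = db$bdabdbdbcadddccad
  rot[18] = b$bdabdbdbcadddccadd
  rot[19] = $bdabdbdbcadddccaddb
Sorted (with $ < everything):
  sorted[0] = $bdabdbdbcadddccaddb
  sorted[1] = abdbdbcadddccaddb$bd
  sorted[2] = addb$bdabdbdbcadddcc
  sorted[3] = adddccaddb$bdabdbdbc
  sorted[4] = b$bdabdbdbcadddccadd
  sorted[5] = bcadddccaddb$bdabdbd
  sorted[6] = bdabdbdbcadddccaddb$
  sorted[7] = bdbcadddccaddb$bdabd
  sorted[8] = bdbdbcadddccaddb$bda
  sorted[9] = caddb$bdabdbdbcadddc
  sorted[10] = cadddccaddb$bdabdbdb
  sorted[11] = ccaddb$bdabdbdbcaddd
  sorted[12] = dabdbdbcadddccaddb$b
  sorted[13] = db$bdabdbdbcadddccad
  sorted[14] = dbcadddccaddb$bdabdb
  sorted[15] = dbdbcadddccaddb$bdab
  sorted[16] = dccaddb$bdabdbdbcadd
  sorted[17] = ddb$bdabdbdbcadddcca
  sorted[18] = ddccaddb$bdabdbdbcad
  sorted[19] = dddccaddb$bdabdbdbca
sorted[15] = dbdbcadddccaddb$bdab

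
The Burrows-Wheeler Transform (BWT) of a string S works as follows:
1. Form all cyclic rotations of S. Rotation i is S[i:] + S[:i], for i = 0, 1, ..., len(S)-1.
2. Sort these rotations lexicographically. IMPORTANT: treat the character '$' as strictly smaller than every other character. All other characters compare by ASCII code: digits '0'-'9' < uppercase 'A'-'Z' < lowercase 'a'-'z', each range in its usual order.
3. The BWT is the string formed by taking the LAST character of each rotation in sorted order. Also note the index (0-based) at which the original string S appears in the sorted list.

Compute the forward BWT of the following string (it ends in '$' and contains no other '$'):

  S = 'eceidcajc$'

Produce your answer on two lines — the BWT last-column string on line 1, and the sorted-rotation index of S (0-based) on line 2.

Answer: ccjdei$cea
6

Derivation:
All 10 rotations (rotation i = S[i:]+S[:i]):
  rot[0] = eceidcajc$
  rot[1] = ceidcajc$e
  rot[2] = eidcajc$ec
  rot[3] = idcajc$ece
  rot[4] = dcajc$ecei
  rot[5] = cajc$eceid
  rot[6] = ajc$eceidc
  rot[7] = jc$eceidca
  rot[8] = c$eceidcaj
  rot[9] = $eceidcajc
Sorted (with $ < everything):
  sorted[0] = $eceidcajc  (last char: 'c')
  sorted[1] = ajc$eceidc  (last char: 'c')
  sorted[2] = c$eceidcaj  (last char: 'j')
  sorted[3] = cajc$eceid  (last char: 'd')
  sorted[4] = ceidcajc$e  (last char: 'e')
  sorted[5] = dcajc$ecei  (last char: 'i')
  sorted[6] = eceidcajc$  (last char: '$')
  sorted[7] = eidcajc$ec  (last char: 'c')
  sorted[8] = idcajc$ece  (last char: 'e')
  sorted[9] = jc$eceidca  (last char: 'a')
Last column: ccjdei$cea
Original string S is at sorted index 6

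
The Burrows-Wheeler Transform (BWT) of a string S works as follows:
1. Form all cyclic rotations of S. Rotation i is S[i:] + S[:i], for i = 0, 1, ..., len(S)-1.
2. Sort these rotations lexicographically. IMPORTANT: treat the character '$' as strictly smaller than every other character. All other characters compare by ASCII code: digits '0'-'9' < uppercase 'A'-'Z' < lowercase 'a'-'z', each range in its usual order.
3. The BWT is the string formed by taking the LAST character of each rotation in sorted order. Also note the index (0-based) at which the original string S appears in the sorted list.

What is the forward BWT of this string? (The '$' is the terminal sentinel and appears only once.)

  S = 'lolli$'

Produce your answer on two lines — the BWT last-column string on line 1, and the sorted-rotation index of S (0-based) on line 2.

All 6 rotations (rotation i = S[i:]+S[:i]):
  rot[0] = lolli$
  rot[1] = olli$l
  rot[2] = lli$lo
  rot[3] = li$lol
  rot[4] = i$loll
  rot[5] = $lolli
Sorted (with $ < everything):
  sorted[0] = $lolli  (last char: 'i')
  sorted[1] = i$loll  (last char: 'l')
  sorted[2] = li$lol  (last char: 'l')
  sorted[3] = lli$lo  (last char: 'o')
  sorted[4] = lolli$  (last char: '$')
  sorted[5] = olli$l  (last char: 'l')
Last column: illo$l
Original string S is at sorted index 4

Answer: illo$l
4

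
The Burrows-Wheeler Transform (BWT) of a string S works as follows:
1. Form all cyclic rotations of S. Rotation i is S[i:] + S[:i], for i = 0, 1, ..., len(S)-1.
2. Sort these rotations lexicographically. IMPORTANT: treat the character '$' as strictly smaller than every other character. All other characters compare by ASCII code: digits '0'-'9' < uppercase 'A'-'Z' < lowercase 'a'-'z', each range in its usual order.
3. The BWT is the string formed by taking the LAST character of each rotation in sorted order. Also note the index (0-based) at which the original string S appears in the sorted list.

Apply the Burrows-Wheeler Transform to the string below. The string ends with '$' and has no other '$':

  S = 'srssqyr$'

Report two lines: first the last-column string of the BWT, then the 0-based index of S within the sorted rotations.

Answer: rsyss$rq
5

Derivation:
All 8 rotations (rotation i = S[i:]+S[:i]):
  rot[0] = srssqyr$
  rot[1] = rssqyr$s
  rot[2] = ssqyr$sr
  rot[3] = sqyr$srs
  rot[4] = qyr$srss
  rot[5] = yr$srssq
  rot[6] = r$srssqy
  rot[7] = $srssqyr
Sorted (with $ < everything):
  sorted[0] = $srssqyr  (last char: 'r')
  sorted[1] = qyr$srss  (last char: 's')
  sorted[2] = r$srssqy  (last char: 'y')
  sorted[3] = rssqyr$s  (last char: 's')
  sorted[4] = sqyr$srs  (last char: 's')
  sorted[5] = srssqyr$  (last char: '$')
  sorted[6] = ssqyr$sr  (last char: 'r')
  sorted[7] = yr$srssq  (last char: 'q')
Last column: rsyss$rq
Original string S is at sorted index 5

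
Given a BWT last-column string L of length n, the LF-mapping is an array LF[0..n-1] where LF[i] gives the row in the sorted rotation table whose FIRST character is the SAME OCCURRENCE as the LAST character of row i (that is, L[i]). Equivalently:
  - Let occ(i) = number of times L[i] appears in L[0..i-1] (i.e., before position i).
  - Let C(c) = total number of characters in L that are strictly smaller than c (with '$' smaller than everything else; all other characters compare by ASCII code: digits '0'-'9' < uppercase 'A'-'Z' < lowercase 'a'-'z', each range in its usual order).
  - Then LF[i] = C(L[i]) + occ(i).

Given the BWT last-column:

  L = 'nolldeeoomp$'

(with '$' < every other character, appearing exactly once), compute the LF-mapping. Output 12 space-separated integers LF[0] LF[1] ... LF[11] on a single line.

Answer: 7 8 4 5 1 2 3 9 10 6 11 0

Derivation:
Char counts: '$':1, 'd':1, 'e':2, 'l':2, 'm':1, 'n':1, 'o':3, 'p':1
C (first-col start): C('$')=0, C('d')=1, C('e')=2, C('l')=4, C('m')=6, C('n')=7, C('o')=8, C('p')=11
L[0]='n': occ=0, LF[0]=C('n')+0=7+0=7
L[1]='o': occ=0, LF[1]=C('o')+0=8+0=8
L[2]='l': occ=0, LF[2]=C('l')+0=4+0=4
L[3]='l': occ=1, LF[3]=C('l')+1=4+1=5
L[4]='d': occ=0, LF[4]=C('d')+0=1+0=1
L[5]='e': occ=0, LF[5]=C('e')+0=2+0=2
L[6]='e': occ=1, LF[6]=C('e')+1=2+1=3
L[7]='o': occ=1, LF[7]=C('o')+1=8+1=9
L[8]='o': occ=2, LF[8]=C('o')+2=8+2=10
L[9]='m': occ=0, LF[9]=C('m')+0=6+0=6
L[10]='p': occ=0, LF[10]=C('p')+0=11+0=11
L[11]='$': occ=0, LF[11]=C('$')+0=0+0=0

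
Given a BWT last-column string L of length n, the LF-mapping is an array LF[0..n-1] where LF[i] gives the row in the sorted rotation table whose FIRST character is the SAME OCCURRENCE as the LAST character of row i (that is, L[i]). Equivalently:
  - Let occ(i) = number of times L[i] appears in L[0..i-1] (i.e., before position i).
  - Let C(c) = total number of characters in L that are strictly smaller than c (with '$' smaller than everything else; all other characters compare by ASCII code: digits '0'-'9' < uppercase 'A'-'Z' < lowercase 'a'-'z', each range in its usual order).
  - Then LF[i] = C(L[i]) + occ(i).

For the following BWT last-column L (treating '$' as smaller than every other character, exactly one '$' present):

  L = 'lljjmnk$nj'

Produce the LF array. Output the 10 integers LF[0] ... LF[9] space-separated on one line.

Char counts: '$':1, 'j':3, 'k':1, 'l':2, 'm':1, 'n':2
C (first-col start): C('$')=0, C('j')=1, C('k')=4, C('l')=5, C('m')=7, C('n')=8
L[0]='l': occ=0, LF[0]=C('l')+0=5+0=5
L[1]='l': occ=1, LF[1]=C('l')+1=5+1=6
L[2]='j': occ=0, LF[2]=C('j')+0=1+0=1
L[3]='j': occ=1, LF[3]=C('j')+1=1+1=2
L[4]='m': occ=0, LF[4]=C('m')+0=7+0=7
L[5]='n': occ=0, LF[5]=C('n')+0=8+0=8
L[6]='k': occ=0, LF[6]=C('k')+0=4+0=4
L[7]='$': occ=0, LF[7]=C('$')+0=0+0=0
L[8]='n': occ=1, LF[8]=C('n')+1=8+1=9
L[9]='j': occ=2, LF[9]=C('j')+2=1+2=3

Answer: 5 6 1 2 7 8 4 0 9 3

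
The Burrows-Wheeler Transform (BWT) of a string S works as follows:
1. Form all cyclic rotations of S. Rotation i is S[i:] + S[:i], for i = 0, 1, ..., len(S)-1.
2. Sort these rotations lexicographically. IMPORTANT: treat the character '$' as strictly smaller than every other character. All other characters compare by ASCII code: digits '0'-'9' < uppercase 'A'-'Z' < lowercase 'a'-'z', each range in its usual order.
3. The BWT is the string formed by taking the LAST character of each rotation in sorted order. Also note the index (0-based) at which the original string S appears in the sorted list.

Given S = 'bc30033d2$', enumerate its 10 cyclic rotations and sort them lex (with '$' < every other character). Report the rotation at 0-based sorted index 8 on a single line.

Answer: c30033d2$b

Derivation:
All 10 rotations (rotation i = S[i:]+S[:i]):
  rot[0] = bc30033d2$
  rot[1] = c30033d2$b
  rot[2] = 30033d2$bc
  rot[3] = 0033d2$bc3
  rot[4] = 033d2$bc30
  rot[5] = 33d2$bc300
  rot[6] = 3d2$bc3003
  rot[7] = d2$bc30033
  rot[8] = 2$bc30033d
  rot[9] = $bc30033d2
Sorted (with $ < everything):
  sorted[0] = $bc30033d2
  sorted[1] = 0033d2$bc3
  sorted[2] = 033d2$bc30
  sorted[3] = 2$bc30033d
  sorted[4] = 30033d2$bc
  sorted[5] = 33d2$bc300
  sorted[6] = 3d2$bc3003
  sorted[7] = bc30033d2$
  sorted[8] = c30033d2$b
  sorted[9] = d2$bc30033
sorted[8] = c30033d2$b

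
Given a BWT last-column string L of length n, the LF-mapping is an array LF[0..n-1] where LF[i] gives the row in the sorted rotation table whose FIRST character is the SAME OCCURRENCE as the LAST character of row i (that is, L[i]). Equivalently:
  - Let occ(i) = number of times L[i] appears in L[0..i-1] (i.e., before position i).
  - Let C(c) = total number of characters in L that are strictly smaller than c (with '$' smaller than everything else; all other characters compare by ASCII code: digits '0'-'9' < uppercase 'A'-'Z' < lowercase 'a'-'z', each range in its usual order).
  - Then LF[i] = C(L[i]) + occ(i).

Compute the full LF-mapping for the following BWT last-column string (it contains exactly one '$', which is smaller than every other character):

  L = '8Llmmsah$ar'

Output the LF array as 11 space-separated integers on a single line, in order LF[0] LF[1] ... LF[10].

Answer: 1 2 6 7 8 10 3 5 0 4 9

Derivation:
Char counts: '$':1, '8':1, 'L':1, 'a':2, 'h':1, 'l':1, 'm':2, 'r':1, 's':1
C (first-col start): C('$')=0, C('8')=1, C('L')=2, C('a')=3, C('h')=5, C('l')=6, C('m')=7, C('r')=9, C('s')=10
L[0]='8': occ=0, LF[0]=C('8')+0=1+0=1
L[1]='L': occ=0, LF[1]=C('L')+0=2+0=2
L[2]='l': occ=0, LF[2]=C('l')+0=6+0=6
L[3]='m': occ=0, LF[3]=C('m')+0=7+0=7
L[4]='m': occ=1, LF[4]=C('m')+1=7+1=8
L[5]='s': occ=0, LF[5]=C('s')+0=10+0=10
L[6]='a': occ=0, LF[6]=C('a')+0=3+0=3
L[7]='h': occ=0, LF[7]=C('h')+0=5+0=5
L[8]='$': occ=0, LF[8]=C('$')+0=0+0=0
L[9]='a': occ=1, LF[9]=C('a')+1=3+1=4
L[10]='r': occ=0, LF[10]=C('r')+0=9+0=9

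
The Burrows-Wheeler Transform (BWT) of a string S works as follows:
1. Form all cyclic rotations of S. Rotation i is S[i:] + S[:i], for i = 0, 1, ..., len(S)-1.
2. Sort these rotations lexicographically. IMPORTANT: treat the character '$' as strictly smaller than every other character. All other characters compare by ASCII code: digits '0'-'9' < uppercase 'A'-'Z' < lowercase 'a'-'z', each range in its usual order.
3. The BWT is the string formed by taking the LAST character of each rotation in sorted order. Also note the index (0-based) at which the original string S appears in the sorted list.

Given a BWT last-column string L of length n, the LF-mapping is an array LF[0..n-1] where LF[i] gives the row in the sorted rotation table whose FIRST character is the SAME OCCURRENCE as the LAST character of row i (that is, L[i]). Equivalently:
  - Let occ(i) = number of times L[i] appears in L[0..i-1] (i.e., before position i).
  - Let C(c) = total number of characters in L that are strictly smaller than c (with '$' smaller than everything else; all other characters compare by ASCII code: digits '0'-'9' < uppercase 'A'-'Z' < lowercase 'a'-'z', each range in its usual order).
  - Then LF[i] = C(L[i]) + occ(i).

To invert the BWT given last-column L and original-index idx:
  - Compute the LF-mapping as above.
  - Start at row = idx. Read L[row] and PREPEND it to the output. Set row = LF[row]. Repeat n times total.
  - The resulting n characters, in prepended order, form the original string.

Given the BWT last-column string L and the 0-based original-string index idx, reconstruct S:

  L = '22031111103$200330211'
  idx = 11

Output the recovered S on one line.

Answer: 13213231110200110302$

Derivation:
LF mapping: 13 14 1 17 6 7 8 9 10 2 18 0 15 3 4 19 20 5 16 11 12
Walk LF starting at row 11, prepending L[row]:
  step 1: row=11, L[11]='$', prepend. Next row=LF[11]=0
  step 2: row=0, L[0]='2', prepend. Next row=LF[0]=13
  step 3: row=13, L[13]='0', prepend. Next row=LF[13]=3
  step 4: row=3, L[3]='3', prepend. Next row=LF[3]=17
  step 5: row=17, L[17]='0', prepend. Next row=LF[17]=5
  step 6: row=5, L[5]='1', prepend. Next row=LF[5]=7
  step 7: row=7, L[7]='1', prepend. Next row=LF[7]=9
  step 8: row=9, L[9]='0', prepend. Next row=LF[9]=2
  step 9: row=2, L[2]='0', prepend. Next row=LF[2]=1
  step 10: row=1, L[1]='2', prepend. Next row=LF[1]=14
  step 11: row=14, L[14]='0', prepend. Next row=LF[14]=4
  step 12: row=4, L[4]='1', prepend. Next row=LF[4]=6
  step 13: row=6, L[6]='1', prepend. Next row=LF[6]=8
  step 14: row=8, L[8]='1', prepend. Next row=LF[8]=10
  step 15: row=10, L[10]='3', prepend. Next row=LF[10]=18
  step 16: row=18, L[18]='2', prepend. Next row=LF[18]=16
  step 17: row=16, L[16]='3', prepend. Next row=LF[16]=20
  step 18: row=20, L[20]='1', prepend. Next row=LF[20]=12
  step 19: row=12, L[12]='2', prepend. Next row=LF[12]=15
  step 20: row=15, L[15]='3', prepend. Next row=LF[15]=19
  step 21: row=19, L[19]='1', prepend. Next row=LF[19]=11
Reversed output: 13213231110200110302$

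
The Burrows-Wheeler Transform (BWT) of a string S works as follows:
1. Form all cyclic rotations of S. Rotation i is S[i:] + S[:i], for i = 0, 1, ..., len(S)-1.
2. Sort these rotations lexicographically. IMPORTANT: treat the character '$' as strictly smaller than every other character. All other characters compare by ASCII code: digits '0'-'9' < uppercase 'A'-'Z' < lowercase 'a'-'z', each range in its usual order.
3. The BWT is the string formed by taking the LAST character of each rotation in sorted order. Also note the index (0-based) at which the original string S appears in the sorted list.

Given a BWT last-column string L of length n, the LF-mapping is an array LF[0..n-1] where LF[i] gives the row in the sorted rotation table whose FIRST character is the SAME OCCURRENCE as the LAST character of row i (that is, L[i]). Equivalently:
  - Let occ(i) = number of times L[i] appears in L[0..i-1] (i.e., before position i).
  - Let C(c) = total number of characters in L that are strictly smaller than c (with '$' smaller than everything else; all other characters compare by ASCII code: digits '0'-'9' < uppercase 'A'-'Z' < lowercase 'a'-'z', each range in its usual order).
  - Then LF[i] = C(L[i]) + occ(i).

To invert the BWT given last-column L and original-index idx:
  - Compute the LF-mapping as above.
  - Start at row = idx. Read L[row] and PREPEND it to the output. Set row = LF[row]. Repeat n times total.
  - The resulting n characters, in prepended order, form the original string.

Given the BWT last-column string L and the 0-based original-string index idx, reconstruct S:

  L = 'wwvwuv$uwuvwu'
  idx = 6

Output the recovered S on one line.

Answer: vvuvwuwuuwww$

Derivation:
LF mapping: 8 9 5 10 1 6 0 2 11 3 7 12 4
Walk LF starting at row 6, prepending L[row]:
  step 1: row=6, L[6]='$', prepend. Next row=LF[6]=0
  step 2: row=0, L[0]='w', prepend. Next row=LF[0]=8
  step 3: row=8, L[8]='w', prepend. Next row=LF[8]=11
  step 4: row=11, L[11]='w', prepend. Next row=LF[11]=12
  step 5: row=12, L[12]='u', prepend. Next row=LF[12]=4
  step 6: row=4, L[4]='u', prepend. Next row=LF[4]=1
  step 7: row=1, L[1]='w', prepend. Next row=LF[1]=9
  step 8: row=9, L[9]='u', prepend. Next row=LF[9]=3
  step 9: row=3, L[3]='w', prepend. Next row=LF[3]=10
  step 10: row=10, L[10]='v', prepend. Next row=LF[10]=7
  step 11: row=7, L[7]='u', prepend. Next row=LF[7]=2
  step 12: row=2, L[2]='v', prepend. Next row=LF[2]=5
  step 13: row=5, L[5]='v', prepend. Next row=LF[5]=6
Reversed output: vvuvwuwuuwww$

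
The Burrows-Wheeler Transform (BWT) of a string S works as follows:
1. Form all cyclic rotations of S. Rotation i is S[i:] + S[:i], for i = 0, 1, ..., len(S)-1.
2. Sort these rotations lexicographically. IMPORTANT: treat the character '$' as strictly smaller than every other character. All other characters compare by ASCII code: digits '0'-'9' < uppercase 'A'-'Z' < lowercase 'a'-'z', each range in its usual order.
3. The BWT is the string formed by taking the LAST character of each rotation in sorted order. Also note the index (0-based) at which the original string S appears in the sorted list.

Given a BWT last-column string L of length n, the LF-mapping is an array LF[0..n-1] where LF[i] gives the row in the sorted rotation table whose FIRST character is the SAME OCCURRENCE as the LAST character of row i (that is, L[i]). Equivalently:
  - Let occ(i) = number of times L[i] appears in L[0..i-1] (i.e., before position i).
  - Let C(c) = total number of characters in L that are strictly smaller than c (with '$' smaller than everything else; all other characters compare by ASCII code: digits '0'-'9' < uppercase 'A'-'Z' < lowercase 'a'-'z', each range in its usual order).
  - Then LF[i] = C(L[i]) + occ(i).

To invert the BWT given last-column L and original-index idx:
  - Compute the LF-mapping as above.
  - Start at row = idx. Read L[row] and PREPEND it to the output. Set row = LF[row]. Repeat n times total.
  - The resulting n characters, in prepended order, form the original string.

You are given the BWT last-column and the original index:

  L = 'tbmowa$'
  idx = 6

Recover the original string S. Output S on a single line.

Answer: wombat$

Derivation:
LF mapping: 5 2 3 4 6 1 0
Walk LF starting at row 6, prepending L[row]:
  step 1: row=6, L[6]='$', prepend. Next row=LF[6]=0
  step 2: row=0, L[0]='t', prepend. Next row=LF[0]=5
  step 3: row=5, L[5]='a', prepend. Next row=LF[5]=1
  step 4: row=1, L[1]='b', prepend. Next row=LF[1]=2
  step 5: row=2, L[2]='m', prepend. Next row=LF[2]=3
  step 6: row=3, L[3]='o', prepend. Next row=LF[3]=4
  step 7: row=4, L[4]='w', prepend. Next row=LF[4]=6
Reversed output: wombat$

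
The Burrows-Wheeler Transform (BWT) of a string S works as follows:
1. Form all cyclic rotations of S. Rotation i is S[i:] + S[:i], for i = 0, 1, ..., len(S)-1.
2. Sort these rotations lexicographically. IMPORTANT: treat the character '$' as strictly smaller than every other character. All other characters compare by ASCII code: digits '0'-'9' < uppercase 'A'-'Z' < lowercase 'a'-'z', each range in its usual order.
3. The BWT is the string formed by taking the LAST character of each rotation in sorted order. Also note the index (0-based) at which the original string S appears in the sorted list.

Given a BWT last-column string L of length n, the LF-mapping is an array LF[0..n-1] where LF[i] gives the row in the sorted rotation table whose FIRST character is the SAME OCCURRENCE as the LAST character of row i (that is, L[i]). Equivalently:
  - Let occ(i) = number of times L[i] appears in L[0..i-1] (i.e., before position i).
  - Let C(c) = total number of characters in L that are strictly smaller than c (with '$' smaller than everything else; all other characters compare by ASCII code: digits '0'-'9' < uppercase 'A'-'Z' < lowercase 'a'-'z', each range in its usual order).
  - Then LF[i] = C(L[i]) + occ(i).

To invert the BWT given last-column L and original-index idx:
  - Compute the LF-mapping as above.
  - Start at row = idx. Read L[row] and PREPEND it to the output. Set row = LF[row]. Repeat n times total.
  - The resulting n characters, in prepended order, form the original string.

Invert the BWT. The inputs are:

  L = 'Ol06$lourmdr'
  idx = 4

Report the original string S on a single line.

Answer: drumroll06O$

Derivation:
LF mapping: 3 5 1 2 0 6 8 11 9 7 4 10
Walk LF starting at row 4, prepending L[row]:
  step 1: row=4, L[4]='$', prepend. Next row=LF[4]=0
  step 2: row=0, L[0]='O', prepend. Next row=LF[0]=3
  step 3: row=3, L[3]='6', prepend. Next row=LF[3]=2
  step 4: row=2, L[2]='0', prepend. Next row=LF[2]=1
  step 5: row=1, L[1]='l', prepend. Next row=LF[1]=5
  step 6: row=5, L[5]='l', prepend. Next row=LF[5]=6
  step 7: row=6, L[6]='o', prepend. Next row=LF[6]=8
  step 8: row=8, L[8]='r', prepend. Next row=LF[8]=9
  step 9: row=9, L[9]='m', prepend. Next row=LF[9]=7
  step 10: row=7, L[7]='u', prepend. Next row=LF[7]=11
  step 11: row=11, L[11]='r', prepend. Next row=LF[11]=10
  step 12: row=10, L[10]='d', prepend. Next row=LF[10]=4
Reversed output: drumroll06O$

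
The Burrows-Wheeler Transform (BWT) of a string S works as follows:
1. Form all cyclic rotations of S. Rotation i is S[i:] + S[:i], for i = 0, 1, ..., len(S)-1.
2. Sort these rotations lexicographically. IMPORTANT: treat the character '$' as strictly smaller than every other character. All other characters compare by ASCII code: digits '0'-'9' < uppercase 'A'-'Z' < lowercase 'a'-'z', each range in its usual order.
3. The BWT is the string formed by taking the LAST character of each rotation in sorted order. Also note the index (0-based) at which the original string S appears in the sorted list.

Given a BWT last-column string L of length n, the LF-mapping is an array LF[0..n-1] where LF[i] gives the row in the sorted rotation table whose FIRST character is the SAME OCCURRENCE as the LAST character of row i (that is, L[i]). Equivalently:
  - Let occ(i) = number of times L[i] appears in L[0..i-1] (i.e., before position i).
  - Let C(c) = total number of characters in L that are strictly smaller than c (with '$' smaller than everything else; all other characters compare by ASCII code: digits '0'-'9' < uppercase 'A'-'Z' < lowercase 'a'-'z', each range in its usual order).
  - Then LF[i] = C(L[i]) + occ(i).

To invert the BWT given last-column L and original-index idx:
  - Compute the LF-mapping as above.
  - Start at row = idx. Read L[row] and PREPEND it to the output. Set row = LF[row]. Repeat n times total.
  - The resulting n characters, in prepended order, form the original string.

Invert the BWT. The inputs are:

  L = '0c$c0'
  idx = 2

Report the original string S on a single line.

Answer: 0cc0$

Derivation:
LF mapping: 1 3 0 4 2
Walk LF starting at row 2, prepending L[row]:
  step 1: row=2, L[2]='$', prepend. Next row=LF[2]=0
  step 2: row=0, L[0]='0', prepend. Next row=LF[0]=1
  step 3: row=1, L[1]='c', prepend. Next row=LF[1]=3
  step 4: row=3, L[3]='c', prepend. Next row=LF[3]=4
  step 5: row=4, L[4]='0', prepend. Next row=LF[4]=2
Reversed output: 0cc0$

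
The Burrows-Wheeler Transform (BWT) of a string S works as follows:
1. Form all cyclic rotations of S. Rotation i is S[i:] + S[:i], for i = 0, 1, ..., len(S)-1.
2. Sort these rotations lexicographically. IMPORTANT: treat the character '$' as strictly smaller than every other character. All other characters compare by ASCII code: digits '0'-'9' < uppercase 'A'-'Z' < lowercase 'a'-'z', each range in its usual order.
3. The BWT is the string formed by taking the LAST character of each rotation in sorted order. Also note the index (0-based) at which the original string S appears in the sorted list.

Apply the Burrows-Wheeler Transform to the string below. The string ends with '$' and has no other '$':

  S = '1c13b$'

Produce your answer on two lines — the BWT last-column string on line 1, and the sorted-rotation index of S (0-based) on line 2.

All 6 rotations (rotation i = S[i:]+S[:i]):
  rot[0] = 1c13b$
  rot[1] = c13b$1
  rot[2] = 13b$1c
  rot[3] = 3b$1c1
  rot[4] = b$1c13
  rot[5] = $1c13b
Sorted (with $ < everything):
  sorted[0] = $1c13b  (last char: 'b')
  sorted[1] = 13b$1c  (last char: 'c')
  sorted[2] = 1c13b$  (last char: '$')
  sorted[3] = 3b$1c1  (last char: '1')
  sorted[4] = b$1c13  (last char: '3')
  sorted[5] = c13b$1  (last char: '1')
Last column: bc$131
Original string S is at sorted index 2

Answer: bc$131
2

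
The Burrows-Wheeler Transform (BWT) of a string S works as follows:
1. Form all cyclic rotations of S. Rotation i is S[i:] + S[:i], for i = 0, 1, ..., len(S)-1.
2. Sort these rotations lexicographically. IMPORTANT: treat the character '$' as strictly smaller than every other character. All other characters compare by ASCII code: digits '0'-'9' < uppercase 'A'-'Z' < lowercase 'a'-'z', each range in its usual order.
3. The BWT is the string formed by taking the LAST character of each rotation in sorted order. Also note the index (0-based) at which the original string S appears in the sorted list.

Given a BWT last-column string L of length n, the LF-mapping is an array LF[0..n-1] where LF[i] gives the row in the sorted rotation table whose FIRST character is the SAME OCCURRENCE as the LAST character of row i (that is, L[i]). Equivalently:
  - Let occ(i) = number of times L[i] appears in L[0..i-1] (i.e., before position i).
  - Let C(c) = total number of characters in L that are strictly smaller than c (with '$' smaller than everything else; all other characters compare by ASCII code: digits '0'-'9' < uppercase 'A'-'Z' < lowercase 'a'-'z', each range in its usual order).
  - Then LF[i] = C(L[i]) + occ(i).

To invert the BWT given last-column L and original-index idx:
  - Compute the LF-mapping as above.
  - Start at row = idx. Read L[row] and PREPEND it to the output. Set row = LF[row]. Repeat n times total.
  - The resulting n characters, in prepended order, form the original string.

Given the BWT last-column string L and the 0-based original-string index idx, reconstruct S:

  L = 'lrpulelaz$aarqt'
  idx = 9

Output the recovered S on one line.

LF mapping: 5 10 8 13 6 4 7 1 14 0 2 3 11 9 12
Walk LF starting at row 9, prepending L[row]:
  step 1: row=9, L[9]='$', prepend. Next row=LF[9]=0
  step 2: row=0, L[0]='l', prepend. Next row=LF[0]=5
  step 3: row=5, L[5]='e', prepend. Next row=LF[5]=4
  step 4: row=4, L[4]='l', prepend. Next row=LF[4]=6
  step 5: row=6, L[6]='l', prepend. Next row=LF[6]=7
  step 6: row=7, L[7]='a', prepend. Next row=LF[7]=1
  step 7: row=1, L[1]='r', prepend. Next row=LF[1]=10
  step 8: row=10, L[10]='a', prepend. Next row=LF[10]=2
  step 9: row=2, L[2]='p', prepend. Next row=LF[2]=8
  step 10: row=8, L[8]='z', prepend. Next row=LF[8]=14
  step 11: row=14, L[14]='t', prepend. Next row=LF[14]=12
  step 12: row=12, L[12]='r', prepend. Next row=LF[12]=11
  step 13: row=11, L[11]='a', prepend. Next row=LF[11]=3
  step 14: row=3, L[3]='u', prepend. Next row=LF[3]=13
  step 15: row=13, L[13]='q', prepend. Next row=LF[13]=9
Reversed output: quartzparallel$

Answer: quartzparallel$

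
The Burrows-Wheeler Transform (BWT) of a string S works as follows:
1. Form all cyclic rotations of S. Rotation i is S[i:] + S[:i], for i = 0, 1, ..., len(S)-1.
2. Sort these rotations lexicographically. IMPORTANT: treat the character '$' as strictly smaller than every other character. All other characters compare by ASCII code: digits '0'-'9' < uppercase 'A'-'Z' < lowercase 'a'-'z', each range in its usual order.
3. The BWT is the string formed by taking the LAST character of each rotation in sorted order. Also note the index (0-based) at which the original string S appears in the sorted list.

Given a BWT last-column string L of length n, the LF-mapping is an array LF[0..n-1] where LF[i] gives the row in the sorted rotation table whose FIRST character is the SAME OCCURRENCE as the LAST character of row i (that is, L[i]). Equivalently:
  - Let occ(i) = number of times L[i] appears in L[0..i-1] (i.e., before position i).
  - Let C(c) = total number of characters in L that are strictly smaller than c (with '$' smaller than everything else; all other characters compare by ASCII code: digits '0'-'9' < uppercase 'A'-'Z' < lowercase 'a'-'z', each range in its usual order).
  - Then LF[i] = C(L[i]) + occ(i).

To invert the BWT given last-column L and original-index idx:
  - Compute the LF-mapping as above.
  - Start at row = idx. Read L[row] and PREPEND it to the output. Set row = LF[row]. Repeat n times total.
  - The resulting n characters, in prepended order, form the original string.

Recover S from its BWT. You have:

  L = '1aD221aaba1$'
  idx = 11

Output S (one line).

LF mapping: 1 7 6 4 5 2 8 9 11 10 3 0
Walk LF starting at row 11, prepending L[row]:
  step 1: row=11, L[11]='$', prepend. Next row=LF[11]=0
  step 2: row=0, L[0]='1', prepend. Next row=LF[0]=1
  step 3: row=1, L[1]='a', prepend. Next row=LF[1]=7
  step 4: row=7, L[7]='a', prepend. Next row=LF[7]=9
  step 5: row=9, L[9]='a', prepend. Next row=LF[9]=10
  step 6: row=10, L[10]='1', prepend. Next row=LF[10]=3
  step 7: row=3, L[3]='2', prepend. Next row=LF[3]=4
  step 8: row=4, L[4]='2', prepend. Next row=LF[4]=5
  step 9: row=5, L[5]='1', prepend. Next row=LF[5]=2
  step 10: row=2, L[2]='D', prepend. Next row=LF[2]=6
  step 11: row=6, L[6]='a', prepend. Next row=LF[6]=8
  step 12: row=8, L[8]='b', prepend. Next row=LF[8]=11
Reversed output: baD1221aaa1$

Answer: baD1221aaa1$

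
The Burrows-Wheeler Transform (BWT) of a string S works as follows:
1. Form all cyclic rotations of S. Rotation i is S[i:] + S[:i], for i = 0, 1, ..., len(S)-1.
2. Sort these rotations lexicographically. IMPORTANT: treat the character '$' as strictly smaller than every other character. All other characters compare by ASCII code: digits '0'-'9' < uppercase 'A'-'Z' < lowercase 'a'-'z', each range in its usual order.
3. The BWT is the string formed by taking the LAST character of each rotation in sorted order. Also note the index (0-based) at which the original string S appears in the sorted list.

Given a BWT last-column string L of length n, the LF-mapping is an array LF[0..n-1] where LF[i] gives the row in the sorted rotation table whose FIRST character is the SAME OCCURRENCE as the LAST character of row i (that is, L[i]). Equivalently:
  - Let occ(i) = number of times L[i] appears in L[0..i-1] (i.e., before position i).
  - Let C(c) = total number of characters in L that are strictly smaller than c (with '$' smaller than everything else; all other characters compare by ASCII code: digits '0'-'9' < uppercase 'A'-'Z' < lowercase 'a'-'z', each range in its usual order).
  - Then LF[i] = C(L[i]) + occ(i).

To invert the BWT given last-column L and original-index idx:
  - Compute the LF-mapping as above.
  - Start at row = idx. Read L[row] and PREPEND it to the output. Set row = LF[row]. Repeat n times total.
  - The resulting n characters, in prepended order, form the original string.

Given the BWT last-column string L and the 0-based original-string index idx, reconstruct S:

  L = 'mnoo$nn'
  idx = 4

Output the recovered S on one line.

LF mapping: 1 2 5 6 0 3 4
Walk LF starting at row 4, prepending L[row]:
  step 1: row=4, L[4]='$', prepend. Next row=LF[4]=0
  step 2: row=0, L[0]='m', prepend. Next row=LF[0]=1
  step 3: row=1, L[1]='n', prepend. Next row=LF[1]=2
  step 4: row=2, L[2]='o', prepend. Next row=LF[2]=5
  step 5: row=5, L[5]='n', prepend. Next row=LF[5]=3
  step 6: row=3, L[3]='o', prepend. Next row=LF[3]=6
  step 7: row=6, L[6]='n', prepend. Next row=LF[6]=4
Reversed output: nononm$

Answer: nononm$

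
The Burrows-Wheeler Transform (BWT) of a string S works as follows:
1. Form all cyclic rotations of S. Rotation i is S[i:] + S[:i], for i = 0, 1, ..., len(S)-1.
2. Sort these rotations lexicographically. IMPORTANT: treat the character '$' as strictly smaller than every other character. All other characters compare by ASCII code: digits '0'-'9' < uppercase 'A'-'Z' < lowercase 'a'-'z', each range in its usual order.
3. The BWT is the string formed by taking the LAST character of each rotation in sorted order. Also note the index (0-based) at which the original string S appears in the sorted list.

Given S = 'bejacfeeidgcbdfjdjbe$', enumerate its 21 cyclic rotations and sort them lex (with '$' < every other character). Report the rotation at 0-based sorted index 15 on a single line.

Answer: fjdjbe$bejacfeeidgcbd

Derivation:
All 21 rotations (rotation i = S[i:]+S[:i]):
  rot[0] = bejacfeeidgcbdfjdjbe$
  rot[1] = ejacfeeidgcbdfjdjbe$b
  rot[2] = jacfeeidgcbdfjdjbe$be
  rot[3] = acfeeidgcbdfjdjbe$bej
  rot[4] = cfeeidgcbdfjdjbe$beja
  rot[5] = feeidgcbdfjdjbe$bejac
  rot[6] = eeidgcbdfjdjbe$bejacf
  rot[7] = eidgcbdfjdjbe$bejacfe
  rot[8] = idgcbdfjdjbe$bejacfee
  rot[9] = dgcbdfjdjbe$bejacfeei
  rot[10] = gcbdfjdjbe$bejacfeeid
  rot[11] = cbdfjdjbe$bejacfeeidg
  rot[12] = bdfjdjbe$bejacfeeidgc
  rot[13] = dfjdjbe$bejacfeeidgcb
  rot[14] = fjdjbe$bejacfeeidgcbd
  rot[15] = jdjbe$bejacfeeidgcbdf
  rot[16] = djbe$bejacfeeidgcbdfj
  rot[17] = jbe$bejacfeeidgcbdfjd
  rot[18] = be$bejacfeeidgcbdfjdj
  rot[19] = e$bejacfeeidgcbdfjdjb
  rot[20] = $bejacfeeidgcbdfjdjbe
Sorted (with $ < everything):
  sorted[0] = $bejacfeeidgcbdfjdjbe
  sorted[1] = acfeeidgcbdfjdjbe$bej
  sorted[2] = bdfjdjbe$bejacfeeidgc
  sorted[3] = be$bejacfeeidgcbdfjdj
  sorted[4] = bejacfeeidgcbdfjdjbe$
  sorted[5] = cbdfjdjbe$bejacfeeidg
  sorted[6] = cfeeidgcbdfjdjbe$beja
  sorted[7] = dfjdjbe$bejacfeeidgcb
  sorted[8] = dgcbdfjdjbe$bejacfeei
  sorted[9] = djbe$bejacfeeidgcbdfj
  sorted[10] = e$bejacfeeidgcbdfjdjb
  sorted[11] = eeidgcbdfjdjbe$bejacf
  sorted[12] = eidgcbdfjdjbe$bejacfe
  sorted[13] = ejacfeeidgcbdfjdjbe$b
  sorted[14] = feeidgcbdfjdjbe$bejac
  sorted[15] = fjdjbe$bejacfeeidgcbd
  sorted[16] = gcbdfjdjbe$bejacfeeid
  sorted[17] = idgcbdfjdjbe$bejacfee
  sorted[18] = jacfeeidgcbdfjdjbe$be
  sorted[19] = jbe$bejacfeeidgcbdfjd
  sorted[20] = jdjbe$bejacfeeidgcbdf
sorted[15] = fjdjbe$bejacfeeidgcbd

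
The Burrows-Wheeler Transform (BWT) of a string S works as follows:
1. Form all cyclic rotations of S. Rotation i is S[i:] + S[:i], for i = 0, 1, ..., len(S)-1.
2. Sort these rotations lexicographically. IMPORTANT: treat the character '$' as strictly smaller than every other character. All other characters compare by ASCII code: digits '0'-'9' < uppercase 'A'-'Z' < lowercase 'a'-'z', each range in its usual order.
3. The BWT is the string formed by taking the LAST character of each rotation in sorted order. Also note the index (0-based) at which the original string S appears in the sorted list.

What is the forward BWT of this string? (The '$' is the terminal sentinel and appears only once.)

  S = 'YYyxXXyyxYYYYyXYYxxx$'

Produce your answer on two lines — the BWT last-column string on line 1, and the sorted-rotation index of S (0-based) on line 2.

All 21 rotations (rotation i = S[i:]+S[:i]):
  rot[0] = YYyxXXyyxYYYYyXYYxxx$
  rot[1] = YyxXXyyxYYYYyXYYxxx$Y
  rot[2] = yxXXyyxYYYYyXYYxxx$YY
  rot[3] = xXXyyxYYYYyXYYxxx$YYy
  rot[4] = XXyyxYYYYyXYYxxx$YYyx
  rot[5] = XyyxYYYYyXYYxxx$YYyxX
  rot[6] = yyxYYYYyXYYxxx$YYyxXX
  rot[7] = yxYYYYyXYYxxx$YYyxXXy
  rot[8] = xYYYYyXYYxxx$YYyxXXyy
  rot[9] = YYYYyXYYxxx$YYyxXXyyx
  rot[10] = YYYyXYYxxx$YYyxXXyyxY
  rot[11] = YYyXYYxxx$YYyxXXyyxYY
  rot[12] = YyXYYxxx$YYyxXXyyxYYY
  rot[13] = yXYYxxx$YYyxXXyyxYYYY
  rot[14] = XYYxxx$YYyxXXyyxYYYYy
  rot[15] = YYxxx$YYyxXXyyxYYYYyX
  rot[16] = Yxxx$YYyxXXyyxYYYYyXY
  rot[17] = xxx$YYyxXXyyxYYYYyXYY
  rot[18] = xx$YYyxXXyyxYYYYyXYYx
  rot[19] = x$YYyxXXyyxYYYYyXYYxx
  rot[20] = $YYyxXXyyxYYYYyXYYxxx
Sorted (with $ < everything):
  sorted[0] = $YYyxXXyyxYYYYyXYYxxx  (last char: 'x')
  sorted[1] = XXyyxYYYYyXYYxxx$YYyx  (last char: 'x')
  sorted[2] = XYYxxx$YYyxXXyyxYYYYy  (last char: 'y')
  sorted[3] = XyyxYYYYyXYYxxx$YYyxX  (last char: 'X')
  sorted[4] = YYYYyXYYxxx$YYyxXXyyx  (last char: 'x')
  sorted[5] = YYYyXYYxxx$YYyxXXyyxY  (last char: 'Y')
  sorted[6] = YYxxx$YYyxXXyyxYYYYyX  (last char: 'X')
  sorted[7] = YYyXYYxxx$YYyxXXyyxYY  (last char: 'Y')
  sorted[8] = YYyxXXyyxYYYYyXYYxxx$  (last char: '$')
  sorted[9] = Yxxx$YYyxXXyyxYYYYyXY  (last char: 'Y')
  sorted[10] = YyXYYxxx$YYyxXXyyxYYY  (last char: 'Y')
  sorted[11] = YyxXXyyxYYYYyXYYxxx$Y  (last char: 'Y')
  sorted[12] = x$YYyxXXyyxYYYYyXYYxx  (last char: 'x')
  sorted[13] = xXXyyxYYYYyXYYxxx$YYy  (last char: 'y')
  sorted[14] = xYYYYyXYYxxx$YYyxXXyy  (last char: 'y')
  sorted[15] = xx$YYyxXXyyxYYYYyXYYx  (last char: 'x')
  sorted[16] = xxx$YYyxXXyyxYYYYyXYY  (last char: 'Y')
  sorted[17] = yXYYxxx$YYyxXXyyxYYYY  (last char: 'Y')
  sorted[18] = yxXXyyxYYYYyXYYxxx$YY  (last char: 'Y')
  sorted[19] = yxYYYYyXYYxxx$YYyxXXy  (last char: 'y')
  sorted[20] = yyxYYYYyXYYxxx$YYyxXX  (last char: 'X')
Last column: xxyXxYXY$YYYxyyxYYYyX
Original string S is at sorted index 8

Answer: xxyXxYXY$YYYxyyxYYYyX
8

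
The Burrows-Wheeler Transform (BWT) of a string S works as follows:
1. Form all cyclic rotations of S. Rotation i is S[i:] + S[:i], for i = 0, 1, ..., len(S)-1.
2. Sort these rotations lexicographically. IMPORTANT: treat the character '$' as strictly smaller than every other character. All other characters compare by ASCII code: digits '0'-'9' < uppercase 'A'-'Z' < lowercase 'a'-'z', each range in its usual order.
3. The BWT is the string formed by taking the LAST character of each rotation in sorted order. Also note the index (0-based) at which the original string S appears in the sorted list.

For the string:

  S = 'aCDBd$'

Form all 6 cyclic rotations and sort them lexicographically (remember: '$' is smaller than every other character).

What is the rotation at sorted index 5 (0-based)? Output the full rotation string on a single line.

All 6 rotations (rotation i = S[i:]+S[:i]):
  rot[0] = aCDBd$
  rot[1] = CDBd$a
  rot[2] = DBd$aC
  rot[3] = Bd$aCD
  rot[4] = d$aCDB
  rot[5] = $aCDBd
Sorted (with $ < everything):
  sorted[0] = $aCDBd
  sorted[1] = Bd$aCD
  sorted[2] = CDBd$a
  sorted[3] = DBd$aC
  sorted[4] = aCDBd$
  sorted[5] = d$aCDB
sorted[5] = d$aCDB

Answer: d$aCDB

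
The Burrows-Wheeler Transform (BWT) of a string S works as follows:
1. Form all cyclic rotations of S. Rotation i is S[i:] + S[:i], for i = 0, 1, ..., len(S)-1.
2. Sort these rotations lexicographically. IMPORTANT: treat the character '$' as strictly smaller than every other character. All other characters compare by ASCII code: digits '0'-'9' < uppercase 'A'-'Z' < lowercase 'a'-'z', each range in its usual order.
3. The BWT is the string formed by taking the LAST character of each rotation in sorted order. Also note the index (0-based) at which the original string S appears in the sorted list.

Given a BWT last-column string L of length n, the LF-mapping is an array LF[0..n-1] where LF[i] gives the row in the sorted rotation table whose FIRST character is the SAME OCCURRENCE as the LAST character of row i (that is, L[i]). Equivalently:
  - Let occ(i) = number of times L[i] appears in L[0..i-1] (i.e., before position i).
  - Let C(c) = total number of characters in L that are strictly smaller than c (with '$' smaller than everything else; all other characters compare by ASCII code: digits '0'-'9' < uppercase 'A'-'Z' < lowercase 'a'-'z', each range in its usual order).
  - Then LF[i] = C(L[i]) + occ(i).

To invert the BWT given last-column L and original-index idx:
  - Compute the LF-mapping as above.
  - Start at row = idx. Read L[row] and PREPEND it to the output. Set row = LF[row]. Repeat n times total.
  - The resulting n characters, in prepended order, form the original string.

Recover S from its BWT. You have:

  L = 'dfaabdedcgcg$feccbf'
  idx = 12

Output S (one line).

LF mapping: 9 14 1 2 3 10 12 11 5 17 6 18 0 15 13 7 8 4 16
Walk LF starting at row 12, prepending L[row]:
  step 1: row=12, L[12]='$', prepend. Next row=LF[12]=0
  step 2: row=0, L[0]='d', prepend. Next row=LF[0]=9
  step 3: row=9, L[9]='g', prepend. Next row=LF[9]=17
  step 4: row=17, L[17]='b', prepend. Next row=LF[17]=4
  step 5: row=4, L[4]='b', prepend. Next row=LF[4]=3
  step 6: row=3, L[3]='a', prepend. Next row=LF[3]=2
  step 7: row=2, L[2]='a', prepend. Next row=LF[2]=1
  step 8: row=1, L[1]='f', prepend. Next row=LF[1]=14
  step 9: row=14, L[14]='e', prepend. Next row=LF[14]=13
  step 10: row=13, L[13]='f', prepend. Next row=LF[13]=15
  step 11: row=15, L[15]='c', prepend. Next row=LF[15]=7
  step 12: row=7, L[7]='d', prepend. Next row=LF[7]=11
  step 13: row=11, L[11]='g', prepend. Next row=LF[11]=18
  step 14: row=18, L[18]='f', prepend. Next row=LF[18]=16
  step 15: row=16, L[16]='c', prepend. Next row=LF[16]=8
  step 16: row=8, L[8]='c', prepend. Next row=LF[8]=5
  step 17: row=5, L[5]='d', prepend. Next row=LF[5]=10
  step 18: row=10, L[10]='c', prepend. Next row=LF[10]=6
  step 19: row=6, L[6]='e', prepend. Next row=LF[6]=12
Reversed output: ecdccfgdcfefaabbgd$

Answer: ecdccfgdcfefaabbgd$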